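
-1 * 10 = -10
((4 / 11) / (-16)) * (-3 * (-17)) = -51 / 44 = -1.16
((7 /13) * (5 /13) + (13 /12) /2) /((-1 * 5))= -3037 /20280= -0.15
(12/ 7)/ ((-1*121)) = -12/ 847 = -0.01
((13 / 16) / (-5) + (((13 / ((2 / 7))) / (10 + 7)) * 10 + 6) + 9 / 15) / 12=2.77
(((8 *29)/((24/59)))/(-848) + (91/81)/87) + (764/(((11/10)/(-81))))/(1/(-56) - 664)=13698741640417/162955617264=84.06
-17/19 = -0.89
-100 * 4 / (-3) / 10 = 13.33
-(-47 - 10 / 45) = 425 / 9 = 47.22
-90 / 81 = -10 / 9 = -1.11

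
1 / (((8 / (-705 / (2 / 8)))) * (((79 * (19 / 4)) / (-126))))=177660 / 1501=118.36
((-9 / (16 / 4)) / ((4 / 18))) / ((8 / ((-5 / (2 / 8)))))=405 / 16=25.31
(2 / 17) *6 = 12 / 17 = 0.71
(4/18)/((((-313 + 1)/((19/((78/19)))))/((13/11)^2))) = -361/78408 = -0.00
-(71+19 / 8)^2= -344569 / 64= -5383.89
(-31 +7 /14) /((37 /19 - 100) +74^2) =-1159 /204362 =-0.01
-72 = -72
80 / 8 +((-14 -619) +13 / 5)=-3102 / 5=-620.40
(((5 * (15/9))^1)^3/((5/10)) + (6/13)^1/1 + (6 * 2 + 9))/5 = 413783/1755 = 235.77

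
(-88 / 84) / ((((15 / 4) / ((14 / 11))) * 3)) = -16 / 135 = -0.12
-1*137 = -137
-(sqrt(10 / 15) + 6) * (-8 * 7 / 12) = 14 * sqrt(6) / 9 + 28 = 31.81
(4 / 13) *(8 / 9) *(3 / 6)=0.14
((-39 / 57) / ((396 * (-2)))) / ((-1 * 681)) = -13 / 10247688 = -0.00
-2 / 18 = -1 / 9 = -0.11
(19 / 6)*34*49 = 15827 / 3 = 5275.67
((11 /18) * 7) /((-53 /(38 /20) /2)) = -1463 /4770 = -0.31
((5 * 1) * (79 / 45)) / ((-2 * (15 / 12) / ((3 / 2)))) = -79 / 15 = -5.27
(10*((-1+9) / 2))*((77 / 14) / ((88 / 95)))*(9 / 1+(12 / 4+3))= 7125 / 2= 3562.50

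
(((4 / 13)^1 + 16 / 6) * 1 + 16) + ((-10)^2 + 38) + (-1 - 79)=3002 / 39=76.97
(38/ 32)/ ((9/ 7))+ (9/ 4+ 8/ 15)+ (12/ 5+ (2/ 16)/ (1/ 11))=5387/ 720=7.48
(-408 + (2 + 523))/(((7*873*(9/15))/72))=1560/679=2.30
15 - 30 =-15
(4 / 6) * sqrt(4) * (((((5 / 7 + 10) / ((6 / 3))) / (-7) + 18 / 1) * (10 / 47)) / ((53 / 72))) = 810720 / 122059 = 6.64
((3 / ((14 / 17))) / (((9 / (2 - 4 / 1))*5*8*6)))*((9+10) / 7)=-323 / 35280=-0.01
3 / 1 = 3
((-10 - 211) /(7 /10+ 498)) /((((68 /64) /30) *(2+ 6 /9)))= -23400 /4987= -4.69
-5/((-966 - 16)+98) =5/884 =0.01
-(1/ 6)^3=-1/ 216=-0.00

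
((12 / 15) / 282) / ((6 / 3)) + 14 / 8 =4939 / 2820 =1.75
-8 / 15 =-0.53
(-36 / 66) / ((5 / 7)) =-42 / 55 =-0.76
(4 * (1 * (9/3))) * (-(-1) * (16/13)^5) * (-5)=-62914560/371293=-169.45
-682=-682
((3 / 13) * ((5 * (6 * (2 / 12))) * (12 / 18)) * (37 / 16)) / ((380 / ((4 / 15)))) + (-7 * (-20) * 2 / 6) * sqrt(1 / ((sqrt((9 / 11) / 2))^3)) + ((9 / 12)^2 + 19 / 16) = 51907 / 29640 + 140 * 22^(3 / 4) * sqrt(3) / 27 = 92.98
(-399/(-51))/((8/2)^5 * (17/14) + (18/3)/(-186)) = 28861/4586889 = 0.01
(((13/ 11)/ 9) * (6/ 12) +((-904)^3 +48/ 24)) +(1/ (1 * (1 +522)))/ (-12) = -153003781652731/ 207108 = -738763261.93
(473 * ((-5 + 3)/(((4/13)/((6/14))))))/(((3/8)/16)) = -393536/7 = -56219.43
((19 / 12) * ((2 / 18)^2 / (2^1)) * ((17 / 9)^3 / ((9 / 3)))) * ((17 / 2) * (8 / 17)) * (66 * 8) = 8214536 / 177147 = 46.37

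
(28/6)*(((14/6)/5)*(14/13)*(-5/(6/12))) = -23.45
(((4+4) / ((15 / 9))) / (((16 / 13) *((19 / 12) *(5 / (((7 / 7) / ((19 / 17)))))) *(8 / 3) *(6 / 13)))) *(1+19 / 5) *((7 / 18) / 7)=0.10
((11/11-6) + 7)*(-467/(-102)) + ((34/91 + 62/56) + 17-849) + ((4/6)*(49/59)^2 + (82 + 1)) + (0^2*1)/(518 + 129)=-2270676643/3077204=-737.90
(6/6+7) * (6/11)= 48/11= 4.36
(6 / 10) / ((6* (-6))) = -1 / 60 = -0.02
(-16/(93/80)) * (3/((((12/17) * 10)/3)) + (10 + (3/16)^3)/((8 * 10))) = -458779/23808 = -19.27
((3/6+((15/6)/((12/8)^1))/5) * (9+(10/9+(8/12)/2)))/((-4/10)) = -1175/54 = -21.76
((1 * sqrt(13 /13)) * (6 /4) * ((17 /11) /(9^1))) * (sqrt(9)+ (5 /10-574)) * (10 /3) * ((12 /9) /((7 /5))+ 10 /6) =-69275 /54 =-1282.87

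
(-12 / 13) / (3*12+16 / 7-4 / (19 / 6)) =-399 / 16003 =-0.02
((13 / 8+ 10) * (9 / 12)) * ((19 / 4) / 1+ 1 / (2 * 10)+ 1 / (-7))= 45477 / 1120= 40.60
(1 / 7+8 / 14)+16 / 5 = 137 / 35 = 3.91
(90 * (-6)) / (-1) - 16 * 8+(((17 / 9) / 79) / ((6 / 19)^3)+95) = 77979635 / 153576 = 507.76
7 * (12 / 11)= 84 / 11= 7.64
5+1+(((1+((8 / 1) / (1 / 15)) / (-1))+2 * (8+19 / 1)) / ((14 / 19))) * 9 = -11031 / 14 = -787.93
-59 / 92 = -0.64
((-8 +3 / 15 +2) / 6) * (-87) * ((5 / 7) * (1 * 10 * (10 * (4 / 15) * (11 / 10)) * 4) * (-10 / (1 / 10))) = -14801600 / 21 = -704838.10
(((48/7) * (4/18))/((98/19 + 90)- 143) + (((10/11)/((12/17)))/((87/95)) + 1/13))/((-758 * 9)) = -229788005/1080087460452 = -0.00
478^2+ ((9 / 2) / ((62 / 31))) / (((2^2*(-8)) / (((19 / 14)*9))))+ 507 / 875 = 51180353417 / 224000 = 228483.72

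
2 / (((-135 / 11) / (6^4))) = -1056 / 5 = -211.20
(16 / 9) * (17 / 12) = 2.52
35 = 35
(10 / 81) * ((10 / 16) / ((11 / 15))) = 125 / 1188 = 0.11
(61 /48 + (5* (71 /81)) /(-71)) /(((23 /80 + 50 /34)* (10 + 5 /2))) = 53278 /968355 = 0.06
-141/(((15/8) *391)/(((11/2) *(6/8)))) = -1551/1955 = -0.79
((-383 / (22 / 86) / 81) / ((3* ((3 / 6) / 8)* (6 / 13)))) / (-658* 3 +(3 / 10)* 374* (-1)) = 8563880 / 83646189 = 0.10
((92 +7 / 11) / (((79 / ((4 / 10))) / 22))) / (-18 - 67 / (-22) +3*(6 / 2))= -89672 / 51745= -1.73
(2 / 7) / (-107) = -2 / 749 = -0.00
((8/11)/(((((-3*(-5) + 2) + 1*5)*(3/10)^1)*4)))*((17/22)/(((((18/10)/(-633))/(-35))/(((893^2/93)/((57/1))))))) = 131731229875/3342141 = 39415.22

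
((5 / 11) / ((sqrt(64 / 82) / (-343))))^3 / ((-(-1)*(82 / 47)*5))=-47415488225*sqrt(82) / 681472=-630055.98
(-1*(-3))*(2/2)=3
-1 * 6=-6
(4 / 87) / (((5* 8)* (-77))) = -1 / 66990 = -0.00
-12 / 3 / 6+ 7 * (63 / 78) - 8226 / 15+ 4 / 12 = -211801 / 390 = -543.08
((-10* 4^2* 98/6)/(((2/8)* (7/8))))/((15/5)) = -35840/9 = -3982.22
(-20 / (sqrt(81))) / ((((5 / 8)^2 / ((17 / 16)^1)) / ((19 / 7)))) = -5168 / 315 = -16.41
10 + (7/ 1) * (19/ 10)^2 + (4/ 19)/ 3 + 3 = 218539/ 5700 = 38.34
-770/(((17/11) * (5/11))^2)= -2254714/1445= -1560.36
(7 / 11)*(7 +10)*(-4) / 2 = -238 / 11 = -21.64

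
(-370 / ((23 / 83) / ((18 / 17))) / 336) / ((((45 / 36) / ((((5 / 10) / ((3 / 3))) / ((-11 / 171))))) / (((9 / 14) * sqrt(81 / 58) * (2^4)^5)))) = 16726001319936 * sqrt(58) / 6111721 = 20842154.12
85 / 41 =2.07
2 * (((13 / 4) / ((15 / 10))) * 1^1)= 13 / 3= 4.33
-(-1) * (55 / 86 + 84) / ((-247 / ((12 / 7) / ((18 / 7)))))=-7279 / 31863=-0.23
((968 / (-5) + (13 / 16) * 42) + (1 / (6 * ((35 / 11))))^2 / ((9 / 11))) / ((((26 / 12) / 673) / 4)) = -85194123089 / 429975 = -198137.39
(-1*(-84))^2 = 7056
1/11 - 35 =-384/11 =-34.91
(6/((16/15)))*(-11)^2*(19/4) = 103455/32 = 3232.97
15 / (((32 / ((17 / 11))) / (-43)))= -31.15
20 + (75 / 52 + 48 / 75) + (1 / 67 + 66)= 7673269 / 87100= 88.10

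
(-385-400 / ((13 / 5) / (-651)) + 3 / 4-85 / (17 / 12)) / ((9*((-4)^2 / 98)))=254060051 / 3744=67857.92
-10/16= -5/8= -0.62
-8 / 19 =-0.42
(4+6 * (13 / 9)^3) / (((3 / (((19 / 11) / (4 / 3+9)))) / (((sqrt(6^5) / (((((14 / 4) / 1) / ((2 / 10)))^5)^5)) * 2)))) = 27368068481024 * sqrt(6) / 3679757947101034176865234673023223876953125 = 0.00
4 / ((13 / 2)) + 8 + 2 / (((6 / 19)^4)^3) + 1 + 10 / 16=2033575.91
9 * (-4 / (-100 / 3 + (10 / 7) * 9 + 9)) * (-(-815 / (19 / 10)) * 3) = 18484200 / 4579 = 4036.73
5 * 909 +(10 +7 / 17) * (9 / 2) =156123 / 34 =4591.85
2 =2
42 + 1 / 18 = 757 / 18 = 42.06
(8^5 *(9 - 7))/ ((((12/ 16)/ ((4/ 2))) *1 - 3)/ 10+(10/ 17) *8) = 89128960/ 6043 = 14749.12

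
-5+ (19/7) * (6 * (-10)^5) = -11400035/7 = -1628576.43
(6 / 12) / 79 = 1 / 158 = 0.01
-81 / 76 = -1.07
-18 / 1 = -18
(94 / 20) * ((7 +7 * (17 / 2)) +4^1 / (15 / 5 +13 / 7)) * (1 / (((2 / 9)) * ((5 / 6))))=1708.67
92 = 92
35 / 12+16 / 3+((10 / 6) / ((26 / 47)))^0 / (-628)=1295 / 157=8.25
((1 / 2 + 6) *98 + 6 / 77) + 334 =74773 / 77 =971.08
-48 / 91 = -0.53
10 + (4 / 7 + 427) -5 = 3028 / 7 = 432.57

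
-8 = -8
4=4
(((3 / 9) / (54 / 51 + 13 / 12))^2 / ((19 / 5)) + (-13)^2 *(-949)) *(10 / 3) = -5819281614710 / 10885233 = -534603.31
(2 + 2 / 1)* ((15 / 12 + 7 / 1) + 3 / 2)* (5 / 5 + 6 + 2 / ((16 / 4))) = 585 / 2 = 292.50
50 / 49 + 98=4852 / 49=99.02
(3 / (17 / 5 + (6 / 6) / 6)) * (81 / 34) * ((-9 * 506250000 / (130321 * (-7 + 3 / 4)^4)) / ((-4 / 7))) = 19046845440 / 237053899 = 80.35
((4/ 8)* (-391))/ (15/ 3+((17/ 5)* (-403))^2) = -9775/ 93872652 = -0.00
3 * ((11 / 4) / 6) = 11 / 8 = 1.38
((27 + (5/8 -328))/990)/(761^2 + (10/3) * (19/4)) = -801/1528921240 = -0.00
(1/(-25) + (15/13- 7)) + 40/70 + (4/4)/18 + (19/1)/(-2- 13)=-267233/40950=-6.53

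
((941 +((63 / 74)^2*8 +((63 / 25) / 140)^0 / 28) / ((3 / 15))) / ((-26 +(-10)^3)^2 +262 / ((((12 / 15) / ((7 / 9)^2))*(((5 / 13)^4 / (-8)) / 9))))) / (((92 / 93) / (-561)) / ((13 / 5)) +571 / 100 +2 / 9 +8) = 41729418466003125 / 240186413654140827944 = 0.00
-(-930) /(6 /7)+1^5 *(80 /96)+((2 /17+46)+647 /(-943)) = 108811843 /96186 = 1131.26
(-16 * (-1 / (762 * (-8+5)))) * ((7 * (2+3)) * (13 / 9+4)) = -13720 / 10287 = -1.33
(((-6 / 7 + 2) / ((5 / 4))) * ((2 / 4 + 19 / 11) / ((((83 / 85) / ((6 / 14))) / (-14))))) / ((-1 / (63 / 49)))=14688 / 913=16.09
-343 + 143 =-200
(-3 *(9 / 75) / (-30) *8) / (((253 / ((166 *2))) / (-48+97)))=195216 / 31625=6.17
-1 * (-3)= 3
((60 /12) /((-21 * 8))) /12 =-5 /2016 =-0.00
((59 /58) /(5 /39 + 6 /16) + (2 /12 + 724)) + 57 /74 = 726.96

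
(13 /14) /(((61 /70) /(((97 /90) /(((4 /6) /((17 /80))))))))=0.37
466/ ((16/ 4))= 233/ 2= 116.50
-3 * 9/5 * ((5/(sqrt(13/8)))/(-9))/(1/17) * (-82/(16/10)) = -10455 * sqrt(26)/26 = -2050.39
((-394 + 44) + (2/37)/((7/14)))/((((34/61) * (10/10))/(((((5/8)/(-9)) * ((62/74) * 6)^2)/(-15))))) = -379453733/5166606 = -73.44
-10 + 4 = -6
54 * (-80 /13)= -4320 /13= -332.31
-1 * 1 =-1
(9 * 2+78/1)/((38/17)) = 816/19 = 42.95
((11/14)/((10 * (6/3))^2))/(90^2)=11/45360000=0.00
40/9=4.44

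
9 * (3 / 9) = 3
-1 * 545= -545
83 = 83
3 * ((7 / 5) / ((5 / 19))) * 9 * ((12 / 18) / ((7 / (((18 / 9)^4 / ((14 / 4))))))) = 62.54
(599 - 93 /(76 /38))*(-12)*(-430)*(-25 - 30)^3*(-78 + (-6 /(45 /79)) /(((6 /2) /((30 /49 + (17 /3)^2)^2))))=1820321029823479.60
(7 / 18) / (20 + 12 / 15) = 35 / 1872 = 0.02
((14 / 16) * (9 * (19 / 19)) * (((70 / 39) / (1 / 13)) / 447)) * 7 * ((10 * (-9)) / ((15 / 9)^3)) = -83349 / 1490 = -55.94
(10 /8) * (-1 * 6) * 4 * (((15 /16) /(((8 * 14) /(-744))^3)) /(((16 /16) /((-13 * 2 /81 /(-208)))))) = 2234325 /175616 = 12.72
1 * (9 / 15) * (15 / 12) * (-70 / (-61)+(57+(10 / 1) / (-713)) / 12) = 3077411 / 695888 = 4.42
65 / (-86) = -65 / 86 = -0.76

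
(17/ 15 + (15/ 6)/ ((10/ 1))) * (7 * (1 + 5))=581/ 10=58.10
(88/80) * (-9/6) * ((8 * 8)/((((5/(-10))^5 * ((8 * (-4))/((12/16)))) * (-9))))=44/5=8.80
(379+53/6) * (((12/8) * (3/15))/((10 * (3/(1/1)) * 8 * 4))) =2327/19200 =0.12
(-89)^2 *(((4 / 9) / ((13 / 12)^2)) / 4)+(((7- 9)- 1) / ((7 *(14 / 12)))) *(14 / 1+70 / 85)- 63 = 13705079 / 20111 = 681.47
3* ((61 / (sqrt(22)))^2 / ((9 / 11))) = 620.17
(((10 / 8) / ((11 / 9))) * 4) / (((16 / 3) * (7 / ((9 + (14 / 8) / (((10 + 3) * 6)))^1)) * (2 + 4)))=42225 / 256256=0.16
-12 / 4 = -3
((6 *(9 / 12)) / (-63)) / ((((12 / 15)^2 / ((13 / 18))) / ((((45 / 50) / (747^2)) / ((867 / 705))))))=-15275 / 144493082496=-0.00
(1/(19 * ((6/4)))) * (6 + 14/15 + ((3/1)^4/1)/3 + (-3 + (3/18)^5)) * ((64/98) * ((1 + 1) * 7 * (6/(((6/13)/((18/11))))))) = 211.10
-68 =-68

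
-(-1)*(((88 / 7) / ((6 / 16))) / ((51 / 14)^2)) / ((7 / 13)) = 36608 / 7803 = 4.69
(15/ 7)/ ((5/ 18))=54/ 7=7.71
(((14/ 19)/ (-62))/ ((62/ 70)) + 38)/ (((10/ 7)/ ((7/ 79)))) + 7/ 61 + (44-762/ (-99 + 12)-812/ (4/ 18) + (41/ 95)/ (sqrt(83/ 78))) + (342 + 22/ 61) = -83094249788213/ 25517135090 + 41 * sqrt(6474)/ 7885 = -3255.99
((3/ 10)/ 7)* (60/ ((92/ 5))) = 45/ 322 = 0.14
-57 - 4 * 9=-93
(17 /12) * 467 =7939 /12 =661.58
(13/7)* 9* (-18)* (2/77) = -4212/539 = -7.81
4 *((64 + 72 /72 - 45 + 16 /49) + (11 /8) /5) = 40379 /490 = 82.41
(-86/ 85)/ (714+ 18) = -43/ 31110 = -0.00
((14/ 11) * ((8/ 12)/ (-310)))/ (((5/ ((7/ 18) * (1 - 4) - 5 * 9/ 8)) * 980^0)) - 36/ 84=-912713/ 2148300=-0.42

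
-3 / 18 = -1 / 6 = -0.17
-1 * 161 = -161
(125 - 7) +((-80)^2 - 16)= 6502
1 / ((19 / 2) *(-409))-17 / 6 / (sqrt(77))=-17 *sqrt(77) / 462-2 / 7771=-0.32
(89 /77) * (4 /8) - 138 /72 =-1237 /924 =-1.34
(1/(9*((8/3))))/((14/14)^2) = 1/24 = 0.04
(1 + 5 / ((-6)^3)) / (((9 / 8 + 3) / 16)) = 3.79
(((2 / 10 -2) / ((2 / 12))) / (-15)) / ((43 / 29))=522 / 1075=0.49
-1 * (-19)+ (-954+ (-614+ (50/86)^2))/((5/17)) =-49100664/9245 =-5311.05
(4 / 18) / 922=1 / 4149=0.00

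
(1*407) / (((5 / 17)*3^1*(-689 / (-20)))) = 27676 / 2067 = 13.39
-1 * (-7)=7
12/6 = 2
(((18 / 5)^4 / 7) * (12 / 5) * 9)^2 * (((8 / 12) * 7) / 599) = 85691213438976 / 40947265625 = 2092.72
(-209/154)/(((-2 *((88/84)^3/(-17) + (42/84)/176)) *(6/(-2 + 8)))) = -37604952/3590659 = -10.47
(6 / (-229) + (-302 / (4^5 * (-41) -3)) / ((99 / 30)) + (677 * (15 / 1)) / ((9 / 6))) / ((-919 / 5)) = -10740423332920 / 291594802521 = -36.83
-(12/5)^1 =-12/5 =-2.40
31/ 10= 3.10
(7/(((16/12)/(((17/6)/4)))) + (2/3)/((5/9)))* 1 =4.92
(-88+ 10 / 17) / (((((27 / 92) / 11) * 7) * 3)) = -1503832 / 9639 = -156.02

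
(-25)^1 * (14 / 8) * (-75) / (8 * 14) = 1875 / 64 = 29.30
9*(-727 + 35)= -6228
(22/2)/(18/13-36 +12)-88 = -26015/294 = -88.49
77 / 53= 1.45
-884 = -884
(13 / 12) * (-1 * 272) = -884 / 3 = -294.67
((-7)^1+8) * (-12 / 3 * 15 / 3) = -20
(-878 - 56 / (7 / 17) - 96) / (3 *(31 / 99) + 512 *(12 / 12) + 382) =-36630 / 29533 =-1.24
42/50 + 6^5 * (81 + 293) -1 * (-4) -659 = 72689246/25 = 2907569.84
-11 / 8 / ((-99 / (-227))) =-3.15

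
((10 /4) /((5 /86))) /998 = 43 /998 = 0.04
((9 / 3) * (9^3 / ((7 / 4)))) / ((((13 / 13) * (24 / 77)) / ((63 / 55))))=45927 / 10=4592.70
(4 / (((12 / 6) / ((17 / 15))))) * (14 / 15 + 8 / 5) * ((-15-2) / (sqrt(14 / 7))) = -10982 * sqrt(2) / 225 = -69.03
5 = 5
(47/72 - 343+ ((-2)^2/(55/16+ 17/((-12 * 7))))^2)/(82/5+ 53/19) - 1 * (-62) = 6860985662713/155088020664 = 44.24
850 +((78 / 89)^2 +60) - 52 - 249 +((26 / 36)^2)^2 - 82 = 439073255857 / 831514896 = 528.04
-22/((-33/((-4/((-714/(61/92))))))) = 61/24633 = 0.00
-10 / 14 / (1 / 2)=-10 / 7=-1.43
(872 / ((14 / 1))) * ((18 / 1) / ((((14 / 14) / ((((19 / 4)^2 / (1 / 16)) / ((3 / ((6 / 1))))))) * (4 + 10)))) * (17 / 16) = 6020397 / 98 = 61432.62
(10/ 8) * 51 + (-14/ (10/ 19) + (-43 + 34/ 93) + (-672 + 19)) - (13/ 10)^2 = -3069811/ 4650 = -660.17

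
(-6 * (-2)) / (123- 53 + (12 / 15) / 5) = 150 / 877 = 0.17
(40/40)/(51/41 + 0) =41/51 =0.80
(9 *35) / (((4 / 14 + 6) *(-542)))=-2205 / 23848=-0.09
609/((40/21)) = 12789/40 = 319.72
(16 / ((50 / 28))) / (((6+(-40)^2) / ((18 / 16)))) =126 / 20075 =0.01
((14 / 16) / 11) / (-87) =-7 / 7656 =-0.00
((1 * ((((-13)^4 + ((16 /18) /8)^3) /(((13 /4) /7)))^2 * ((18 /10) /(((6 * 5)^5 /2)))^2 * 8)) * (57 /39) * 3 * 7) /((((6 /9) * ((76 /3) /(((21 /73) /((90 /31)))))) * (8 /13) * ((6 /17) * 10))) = 5485354402351377743 /99575136933187500000000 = 0.00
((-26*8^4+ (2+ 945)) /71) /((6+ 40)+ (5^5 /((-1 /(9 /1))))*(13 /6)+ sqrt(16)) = 211098 /8646025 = 0.02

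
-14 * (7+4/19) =-1918/19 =-100.95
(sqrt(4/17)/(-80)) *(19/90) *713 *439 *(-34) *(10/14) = 5947133 *sqrt(17)/2520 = 9730.42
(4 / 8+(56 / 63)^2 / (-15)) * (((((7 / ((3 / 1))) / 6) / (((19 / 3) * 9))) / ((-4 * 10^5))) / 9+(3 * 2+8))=56209204792391 / 8975448000000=6.26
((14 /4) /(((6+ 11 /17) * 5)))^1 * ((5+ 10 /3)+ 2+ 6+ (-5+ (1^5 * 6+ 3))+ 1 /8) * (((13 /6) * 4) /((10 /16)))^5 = 1421756248686592 /1287140625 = 1104585.02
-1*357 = -357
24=24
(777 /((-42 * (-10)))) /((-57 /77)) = -2849 /1140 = -2.50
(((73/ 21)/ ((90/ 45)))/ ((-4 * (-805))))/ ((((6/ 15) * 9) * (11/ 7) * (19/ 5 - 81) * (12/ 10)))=-1825/ 1771906752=-0.00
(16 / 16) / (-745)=-1 / 745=-0.00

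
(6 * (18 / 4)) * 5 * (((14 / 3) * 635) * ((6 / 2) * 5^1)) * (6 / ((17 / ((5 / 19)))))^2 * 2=103531.62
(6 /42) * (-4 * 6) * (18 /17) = -3.63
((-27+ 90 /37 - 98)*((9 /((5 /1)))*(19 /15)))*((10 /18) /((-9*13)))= 17233 /12987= 1.33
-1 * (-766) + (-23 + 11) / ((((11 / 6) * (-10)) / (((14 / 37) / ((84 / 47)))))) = 1559092 / 2035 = 766.14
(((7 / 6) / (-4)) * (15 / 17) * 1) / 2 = -35 / 272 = -0.13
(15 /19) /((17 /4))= 60 /323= 0.19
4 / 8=1 / 2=0.50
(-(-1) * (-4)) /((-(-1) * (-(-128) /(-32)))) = 1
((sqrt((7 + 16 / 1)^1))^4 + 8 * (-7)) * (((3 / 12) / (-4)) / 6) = -473 / 96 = -4.93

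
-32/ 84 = -8/ 21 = -0.38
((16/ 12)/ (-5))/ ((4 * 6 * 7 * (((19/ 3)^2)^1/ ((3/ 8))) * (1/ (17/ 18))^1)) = -17/ 1212960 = -0.00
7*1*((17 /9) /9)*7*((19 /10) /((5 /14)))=110789 /2025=54.71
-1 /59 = -0.02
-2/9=-0.22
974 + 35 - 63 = 946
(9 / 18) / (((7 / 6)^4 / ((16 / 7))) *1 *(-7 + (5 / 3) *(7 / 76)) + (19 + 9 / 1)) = 0.02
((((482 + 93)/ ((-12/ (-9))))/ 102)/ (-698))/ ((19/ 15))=-8625/ 1803632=-0.00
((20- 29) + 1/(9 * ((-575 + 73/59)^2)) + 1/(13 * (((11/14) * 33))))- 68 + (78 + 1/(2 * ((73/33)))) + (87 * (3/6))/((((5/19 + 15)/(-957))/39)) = -48451340327926661527/455501077471440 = -106369.32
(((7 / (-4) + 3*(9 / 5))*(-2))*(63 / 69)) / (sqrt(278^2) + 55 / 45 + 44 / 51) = -234549 / 9856190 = -0.02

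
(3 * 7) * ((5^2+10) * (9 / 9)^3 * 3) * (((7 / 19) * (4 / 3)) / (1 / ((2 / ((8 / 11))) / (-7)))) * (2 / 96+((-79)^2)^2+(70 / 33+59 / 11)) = -5038583449095 / 304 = -16574287661.50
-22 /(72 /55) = -605 /36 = -16.81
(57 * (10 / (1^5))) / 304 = 15 / 8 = 1.88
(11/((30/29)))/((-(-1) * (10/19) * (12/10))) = 6061/360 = 16.84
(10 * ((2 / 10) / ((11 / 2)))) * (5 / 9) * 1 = 20 / 99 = 0.20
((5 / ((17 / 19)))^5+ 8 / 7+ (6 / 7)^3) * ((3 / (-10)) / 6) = -2654931888681 / 9740219020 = -272.57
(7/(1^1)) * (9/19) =63/19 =3.32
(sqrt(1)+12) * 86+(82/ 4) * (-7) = 1949/ 2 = 974.50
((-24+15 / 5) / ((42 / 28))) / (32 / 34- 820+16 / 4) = 119 / 6928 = 0.02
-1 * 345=-345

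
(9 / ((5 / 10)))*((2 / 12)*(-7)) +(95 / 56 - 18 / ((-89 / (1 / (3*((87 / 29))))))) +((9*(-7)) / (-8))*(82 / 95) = -5910797 / 473480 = -12.48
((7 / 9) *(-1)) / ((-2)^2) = -7 / 36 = -0.19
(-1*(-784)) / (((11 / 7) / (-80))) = -439040 / 11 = -39912.73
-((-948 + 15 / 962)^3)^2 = -575251284066567679242797723261815761 / 792593364639928384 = -725783623394200078.10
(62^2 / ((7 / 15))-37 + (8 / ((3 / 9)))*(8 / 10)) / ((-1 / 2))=-575354 / 35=-16438.69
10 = 10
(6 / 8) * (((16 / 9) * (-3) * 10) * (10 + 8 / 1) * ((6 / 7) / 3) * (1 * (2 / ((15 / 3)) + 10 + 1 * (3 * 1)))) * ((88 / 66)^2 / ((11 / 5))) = -171520 / 77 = -2227.53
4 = 4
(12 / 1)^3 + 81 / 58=100305 / 58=1729.40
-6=-6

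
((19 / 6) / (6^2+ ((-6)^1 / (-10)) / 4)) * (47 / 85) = 1786 / 36873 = 0.05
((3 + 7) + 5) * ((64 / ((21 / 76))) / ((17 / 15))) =364800 / 119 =3065.55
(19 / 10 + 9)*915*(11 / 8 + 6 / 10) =1575813 / 80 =19697.66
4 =4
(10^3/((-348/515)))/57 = -25.96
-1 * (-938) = 938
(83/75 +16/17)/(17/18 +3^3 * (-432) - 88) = -2238/12842225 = -0.00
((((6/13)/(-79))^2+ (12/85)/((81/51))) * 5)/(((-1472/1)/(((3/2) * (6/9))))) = -0.00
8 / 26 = 4 / 13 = 0.31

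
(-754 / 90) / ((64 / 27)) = -3.53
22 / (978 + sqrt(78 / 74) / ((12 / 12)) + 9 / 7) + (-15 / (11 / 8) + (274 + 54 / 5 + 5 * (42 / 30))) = 4477133256456 / 15937771795 - 539 * sqrt(1443) / 869333007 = 280.91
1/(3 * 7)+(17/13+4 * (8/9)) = 4022/819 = 4.91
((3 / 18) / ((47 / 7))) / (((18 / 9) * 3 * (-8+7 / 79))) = -0.00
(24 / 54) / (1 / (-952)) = -3808 / 9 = -423.11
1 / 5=0.20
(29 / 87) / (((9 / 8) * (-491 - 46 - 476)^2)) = 8 / 27706563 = 0.00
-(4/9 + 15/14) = -191/126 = -1.52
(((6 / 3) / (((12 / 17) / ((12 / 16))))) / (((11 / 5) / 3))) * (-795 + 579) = -6885 / 11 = -625.91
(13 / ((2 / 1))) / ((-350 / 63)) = -117 / 100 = -1.17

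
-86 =-86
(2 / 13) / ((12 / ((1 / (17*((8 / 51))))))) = 1 / 208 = 0.00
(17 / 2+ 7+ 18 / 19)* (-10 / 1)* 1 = -3125 / 19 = -164.47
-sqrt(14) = -3.74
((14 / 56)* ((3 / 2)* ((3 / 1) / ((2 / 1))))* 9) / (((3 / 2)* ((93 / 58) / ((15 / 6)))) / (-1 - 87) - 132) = -43065 / 1122973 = -0.04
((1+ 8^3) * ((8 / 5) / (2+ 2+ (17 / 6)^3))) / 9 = 3.41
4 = 4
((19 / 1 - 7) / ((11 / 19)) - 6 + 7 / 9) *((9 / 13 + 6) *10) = 445150 / 429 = 1037.65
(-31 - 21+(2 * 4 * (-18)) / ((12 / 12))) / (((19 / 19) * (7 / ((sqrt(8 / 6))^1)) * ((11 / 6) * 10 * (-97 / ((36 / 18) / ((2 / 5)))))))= 56 * sqrt(3) / 1067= 0.09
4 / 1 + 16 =20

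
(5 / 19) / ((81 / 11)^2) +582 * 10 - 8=724518713 / 124659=5812.00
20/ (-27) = -20/ 27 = -0.74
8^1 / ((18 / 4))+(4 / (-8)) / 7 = 215 / 126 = 1.71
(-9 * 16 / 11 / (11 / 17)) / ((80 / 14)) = -2142 / 605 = -3.54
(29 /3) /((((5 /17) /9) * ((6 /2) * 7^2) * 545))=493 /133525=0.00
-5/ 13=-0.38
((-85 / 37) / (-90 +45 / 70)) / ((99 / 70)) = 0.02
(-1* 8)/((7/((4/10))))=-0.46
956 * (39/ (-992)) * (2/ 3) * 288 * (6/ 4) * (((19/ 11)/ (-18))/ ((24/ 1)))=59033/ 1364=43.28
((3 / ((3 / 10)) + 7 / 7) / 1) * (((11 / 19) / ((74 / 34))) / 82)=2057 / 57646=0.04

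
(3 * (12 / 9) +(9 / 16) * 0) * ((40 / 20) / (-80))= -1 / 10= -0.10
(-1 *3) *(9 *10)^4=-196830000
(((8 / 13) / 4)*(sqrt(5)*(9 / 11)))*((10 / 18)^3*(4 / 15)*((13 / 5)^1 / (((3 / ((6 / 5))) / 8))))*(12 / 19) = 512*sqrt(5) / 16929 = 0.07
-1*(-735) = 735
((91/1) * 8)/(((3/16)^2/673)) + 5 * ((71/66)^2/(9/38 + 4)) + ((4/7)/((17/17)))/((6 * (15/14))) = 13936186.34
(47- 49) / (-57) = 2 / 57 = 0.04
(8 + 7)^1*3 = 45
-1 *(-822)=822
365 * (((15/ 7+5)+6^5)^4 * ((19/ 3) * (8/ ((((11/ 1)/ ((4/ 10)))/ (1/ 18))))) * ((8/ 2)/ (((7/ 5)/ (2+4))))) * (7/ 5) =782111375467871301741568/ 237699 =3290343566728809552.17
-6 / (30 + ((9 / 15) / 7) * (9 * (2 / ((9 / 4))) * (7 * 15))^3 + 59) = -6 / 50803289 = -0.00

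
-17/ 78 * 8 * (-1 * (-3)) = -68/ 13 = -5.23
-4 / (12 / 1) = -1 / 3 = -0.33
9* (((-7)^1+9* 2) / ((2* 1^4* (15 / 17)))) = 561 / 10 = 56.10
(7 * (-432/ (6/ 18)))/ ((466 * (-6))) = 756/ 233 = 3.24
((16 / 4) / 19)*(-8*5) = -160 / 19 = -8.42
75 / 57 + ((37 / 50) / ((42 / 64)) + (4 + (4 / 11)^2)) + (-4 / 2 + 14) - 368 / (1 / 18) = -7972582067 / 1206975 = -6605.42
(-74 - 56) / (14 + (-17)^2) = -130 / 303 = -0.43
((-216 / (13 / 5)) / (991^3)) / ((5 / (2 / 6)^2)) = -24 / 12652149523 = -0.00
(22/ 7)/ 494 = 11/ 1729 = 0.01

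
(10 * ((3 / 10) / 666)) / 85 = 1 / 18870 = 0.00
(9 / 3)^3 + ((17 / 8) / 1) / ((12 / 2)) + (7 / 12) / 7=439 / 16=27.44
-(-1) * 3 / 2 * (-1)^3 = -3 / 2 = -1.50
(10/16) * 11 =6.88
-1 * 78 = -78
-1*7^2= -49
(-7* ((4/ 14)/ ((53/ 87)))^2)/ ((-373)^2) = -30276/ 2735693527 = -0.00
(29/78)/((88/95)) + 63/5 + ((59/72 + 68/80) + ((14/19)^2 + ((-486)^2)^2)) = 2073580084015594147/37168560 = 55788550431.21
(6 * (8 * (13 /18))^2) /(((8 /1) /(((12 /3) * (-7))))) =-18928 /27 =-701.04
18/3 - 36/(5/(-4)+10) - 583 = -20339/35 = -581.11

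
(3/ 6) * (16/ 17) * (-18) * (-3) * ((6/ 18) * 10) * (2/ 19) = 8.92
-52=-52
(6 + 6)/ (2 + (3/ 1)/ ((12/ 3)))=48/ 11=4.36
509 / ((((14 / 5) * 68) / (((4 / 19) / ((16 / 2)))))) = 2545 / 36176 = 0.07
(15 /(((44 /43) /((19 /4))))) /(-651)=-4085 /38192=-0.11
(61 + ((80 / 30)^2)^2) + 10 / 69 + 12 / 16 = 838073 / 7452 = 112.46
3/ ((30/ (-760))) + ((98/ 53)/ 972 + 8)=-1751495/ 25758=-68.00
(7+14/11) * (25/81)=2275/891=2.55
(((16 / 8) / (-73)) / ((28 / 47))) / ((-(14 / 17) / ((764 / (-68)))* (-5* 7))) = 8977 / 500780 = 0.02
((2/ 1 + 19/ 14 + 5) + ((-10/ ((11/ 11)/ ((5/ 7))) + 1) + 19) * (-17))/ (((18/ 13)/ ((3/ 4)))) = -12753/ 112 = -113.87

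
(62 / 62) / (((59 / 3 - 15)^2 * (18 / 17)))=17 / 392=0.04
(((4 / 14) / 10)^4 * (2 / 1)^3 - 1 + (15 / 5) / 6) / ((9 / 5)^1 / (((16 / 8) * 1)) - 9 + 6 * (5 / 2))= -500203 / 6902875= -0.07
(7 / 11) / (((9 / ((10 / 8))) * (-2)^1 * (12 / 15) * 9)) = -175 / 28512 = -0.01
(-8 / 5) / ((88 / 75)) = -15 / 11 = -1.36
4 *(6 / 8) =3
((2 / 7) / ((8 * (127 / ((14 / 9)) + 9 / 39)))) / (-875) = -13 / 26076750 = -0.00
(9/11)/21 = 0.04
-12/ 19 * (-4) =48/ 19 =2.53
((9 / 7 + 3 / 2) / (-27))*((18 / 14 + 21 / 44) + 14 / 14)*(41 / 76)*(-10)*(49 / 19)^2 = 111127835 / 10864656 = 10.23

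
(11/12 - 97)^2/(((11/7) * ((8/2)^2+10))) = 9305863/41184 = 225.96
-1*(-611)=611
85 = 85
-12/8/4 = -3/8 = -0.38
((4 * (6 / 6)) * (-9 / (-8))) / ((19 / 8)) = 36 / 19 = 1.89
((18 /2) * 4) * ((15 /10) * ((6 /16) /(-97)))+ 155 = 60059 /388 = 154.79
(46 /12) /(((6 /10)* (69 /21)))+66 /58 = 1609 /522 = 3.08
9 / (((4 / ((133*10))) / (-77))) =-460845 / 2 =-230422.50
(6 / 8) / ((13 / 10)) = 15 / 26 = 0.58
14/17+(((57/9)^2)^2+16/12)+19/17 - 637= 1342817/1377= 975.18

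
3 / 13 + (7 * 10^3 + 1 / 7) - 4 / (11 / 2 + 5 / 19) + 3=139556401 / 19929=7002.68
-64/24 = -8/3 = -2.67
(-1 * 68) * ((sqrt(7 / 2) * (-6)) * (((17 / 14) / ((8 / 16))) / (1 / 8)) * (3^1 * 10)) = 832320 * sqrt(14) / 7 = 444893.75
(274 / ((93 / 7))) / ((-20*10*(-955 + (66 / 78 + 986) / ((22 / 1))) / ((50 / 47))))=137137 / 1137775671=0.00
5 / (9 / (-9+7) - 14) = -10 / 37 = -0.27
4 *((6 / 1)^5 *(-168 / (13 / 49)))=-256048128 / 13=-19696009.85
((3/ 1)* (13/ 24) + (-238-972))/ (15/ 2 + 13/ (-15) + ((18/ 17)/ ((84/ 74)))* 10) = -17255595/ 227924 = -75.71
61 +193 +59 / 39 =9965 / 39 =255.51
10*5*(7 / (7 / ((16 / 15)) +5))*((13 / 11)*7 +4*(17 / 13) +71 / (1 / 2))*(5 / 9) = 3365600 / 1287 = 2615.07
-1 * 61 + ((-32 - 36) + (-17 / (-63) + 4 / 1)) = -7858 / 63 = -124.73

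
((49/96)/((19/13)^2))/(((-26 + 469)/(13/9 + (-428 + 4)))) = -31492643/138173472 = -0.23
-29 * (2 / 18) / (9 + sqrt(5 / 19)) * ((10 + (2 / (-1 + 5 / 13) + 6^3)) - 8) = -473309 / 6136 + 24911 * sqrt(95) / 55224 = -72.74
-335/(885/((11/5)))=-737/885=-0.83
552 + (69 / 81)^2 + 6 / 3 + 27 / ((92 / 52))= 9556964 / 16767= 569.99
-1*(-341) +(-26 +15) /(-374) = 11595 /34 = 341.03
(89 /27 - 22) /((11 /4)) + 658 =651.20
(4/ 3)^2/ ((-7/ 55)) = -880/ 63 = -13.97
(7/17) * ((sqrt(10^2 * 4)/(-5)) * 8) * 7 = -1568/17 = -92.24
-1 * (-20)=20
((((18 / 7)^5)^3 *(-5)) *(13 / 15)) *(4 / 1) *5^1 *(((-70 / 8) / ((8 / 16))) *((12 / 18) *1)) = 974514755713410662400 / 678223072849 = 1436864646.35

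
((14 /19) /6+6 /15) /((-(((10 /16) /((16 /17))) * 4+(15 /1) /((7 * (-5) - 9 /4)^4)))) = -2350072823968 /11940159635025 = -0.20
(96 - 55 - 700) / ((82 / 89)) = -58651 / 82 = -715.26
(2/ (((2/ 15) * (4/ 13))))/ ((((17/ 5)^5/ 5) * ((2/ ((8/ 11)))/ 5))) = 15234375/ 15618427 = 0.98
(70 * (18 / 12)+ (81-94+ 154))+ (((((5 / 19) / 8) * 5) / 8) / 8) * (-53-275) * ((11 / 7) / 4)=8364533 / 34048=245.67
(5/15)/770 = 1/2310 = 0.00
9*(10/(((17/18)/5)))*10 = 81000/17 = 4764.71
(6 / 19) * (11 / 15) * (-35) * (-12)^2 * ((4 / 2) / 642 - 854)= 2026391136 / 2033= 996749.21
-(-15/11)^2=-225/121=-1.86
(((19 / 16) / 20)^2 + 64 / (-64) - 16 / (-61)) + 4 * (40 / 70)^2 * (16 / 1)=6171600629 / 306073600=20.16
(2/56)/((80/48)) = 3/140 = 0.02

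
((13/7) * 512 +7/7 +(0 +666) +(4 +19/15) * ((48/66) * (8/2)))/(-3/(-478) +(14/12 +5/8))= 3606645752/3970505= 908.36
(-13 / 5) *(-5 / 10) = 13 / 10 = 1.30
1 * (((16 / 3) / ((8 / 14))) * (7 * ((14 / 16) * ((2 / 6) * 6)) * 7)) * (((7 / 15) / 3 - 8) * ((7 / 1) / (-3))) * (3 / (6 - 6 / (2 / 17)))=-5932871 / 6075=-976.60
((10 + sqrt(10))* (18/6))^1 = 3* sqrt(10) + 30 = 39.49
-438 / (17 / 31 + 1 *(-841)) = 0.52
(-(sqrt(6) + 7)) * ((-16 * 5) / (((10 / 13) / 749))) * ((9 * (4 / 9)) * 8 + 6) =2960048 * sqrt(6) + 20720336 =27970943.21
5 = 5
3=3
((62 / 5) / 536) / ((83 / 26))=403 / 55610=0.01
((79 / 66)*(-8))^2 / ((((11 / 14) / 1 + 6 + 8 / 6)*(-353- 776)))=-1397984 / 139751007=-0.01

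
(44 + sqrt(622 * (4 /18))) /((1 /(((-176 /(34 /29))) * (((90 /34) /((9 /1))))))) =-561440 /289 -25520 * sqrt(311) /867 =-2461.79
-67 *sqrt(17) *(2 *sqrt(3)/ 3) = -318.98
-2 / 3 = -0.67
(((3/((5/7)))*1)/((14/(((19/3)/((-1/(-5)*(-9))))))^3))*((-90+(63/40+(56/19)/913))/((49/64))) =110744148695/14382453393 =7.70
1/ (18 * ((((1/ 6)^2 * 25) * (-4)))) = -1/ 50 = -0.02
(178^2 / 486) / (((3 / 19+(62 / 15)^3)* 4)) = 0.23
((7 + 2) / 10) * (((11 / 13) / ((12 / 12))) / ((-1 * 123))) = -33 / 5330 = -0.01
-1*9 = -9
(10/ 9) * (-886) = -8860/ 9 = -984.44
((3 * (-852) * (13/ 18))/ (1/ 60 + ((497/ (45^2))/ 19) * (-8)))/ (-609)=-94699800/ 2707817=-34.97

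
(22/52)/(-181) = -11/4706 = -0.00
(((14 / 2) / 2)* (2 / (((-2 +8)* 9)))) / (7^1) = 1 / 54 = 0.02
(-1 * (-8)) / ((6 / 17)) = 68 / 3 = 22.67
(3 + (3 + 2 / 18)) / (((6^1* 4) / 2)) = 55 / 108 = 0.51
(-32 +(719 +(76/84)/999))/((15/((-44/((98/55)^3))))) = -2637684493400/7404475113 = -356.23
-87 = -87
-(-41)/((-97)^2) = 41/9409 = 0.00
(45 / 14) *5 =16.07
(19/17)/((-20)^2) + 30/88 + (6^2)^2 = 96966509/74800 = 1296.34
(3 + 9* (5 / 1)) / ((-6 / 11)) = -88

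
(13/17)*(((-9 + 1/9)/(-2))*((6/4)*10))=2600/51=50.98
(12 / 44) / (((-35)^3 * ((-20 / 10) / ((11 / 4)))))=3 / 343000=0.00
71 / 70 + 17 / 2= 333 / 35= 9.51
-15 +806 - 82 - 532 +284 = 461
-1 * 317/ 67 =-317/ 67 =-4.73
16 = 16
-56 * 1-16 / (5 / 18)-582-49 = -3723 / 5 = -744.60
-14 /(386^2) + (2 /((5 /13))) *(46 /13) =6853781 /372490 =18.40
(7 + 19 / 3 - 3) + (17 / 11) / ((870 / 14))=10.36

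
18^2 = 324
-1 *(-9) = 9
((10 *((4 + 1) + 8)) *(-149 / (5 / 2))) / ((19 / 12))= -4893.47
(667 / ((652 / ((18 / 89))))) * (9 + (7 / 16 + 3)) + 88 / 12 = 13796719 / 1392672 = 9.91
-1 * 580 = -580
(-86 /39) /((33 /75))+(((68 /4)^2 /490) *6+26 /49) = -99037 /105105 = -0.94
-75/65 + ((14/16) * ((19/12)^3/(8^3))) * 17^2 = 74216521/92012544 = 0.81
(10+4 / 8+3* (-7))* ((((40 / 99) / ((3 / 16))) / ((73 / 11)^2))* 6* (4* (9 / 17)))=-591360 / 90593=-6.53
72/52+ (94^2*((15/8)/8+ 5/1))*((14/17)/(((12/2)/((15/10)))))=67351157/7072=9523.64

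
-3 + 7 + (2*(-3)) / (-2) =7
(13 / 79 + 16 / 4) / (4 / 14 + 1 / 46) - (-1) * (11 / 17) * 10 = 2661256 / 132957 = 20.02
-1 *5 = -5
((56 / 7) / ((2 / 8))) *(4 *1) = 128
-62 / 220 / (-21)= 31 / 2310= 0.01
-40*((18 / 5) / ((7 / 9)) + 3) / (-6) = 356 / 7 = 50.86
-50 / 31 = -1.61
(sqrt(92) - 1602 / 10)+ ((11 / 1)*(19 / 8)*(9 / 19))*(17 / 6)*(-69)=-206361 / 80+ 2*sqrt(23)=-2569.92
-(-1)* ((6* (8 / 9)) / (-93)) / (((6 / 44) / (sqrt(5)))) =-352* sqrt(5) / 837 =-0.94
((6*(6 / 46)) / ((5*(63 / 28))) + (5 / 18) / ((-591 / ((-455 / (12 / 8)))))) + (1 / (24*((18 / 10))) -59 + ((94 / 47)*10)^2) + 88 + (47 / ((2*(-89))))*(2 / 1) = 560131311457 / 1306559160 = 428.71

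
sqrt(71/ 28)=sqrt(497)/ 14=1.59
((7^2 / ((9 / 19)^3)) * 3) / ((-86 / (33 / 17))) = -3697001 / 118422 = -31.22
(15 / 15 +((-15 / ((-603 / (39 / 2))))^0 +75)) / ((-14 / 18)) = -99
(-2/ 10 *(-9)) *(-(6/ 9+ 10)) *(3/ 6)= -48/ 5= -9.60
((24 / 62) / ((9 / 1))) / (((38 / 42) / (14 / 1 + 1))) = 420 / 589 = 0.71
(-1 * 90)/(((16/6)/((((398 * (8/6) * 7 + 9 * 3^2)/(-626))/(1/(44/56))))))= 160.79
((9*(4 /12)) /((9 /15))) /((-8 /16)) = -10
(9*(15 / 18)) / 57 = 5 / 38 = 0.13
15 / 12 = 5 / 4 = 1.25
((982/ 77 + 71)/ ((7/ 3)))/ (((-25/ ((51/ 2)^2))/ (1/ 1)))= -50321547/ 53900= -933.61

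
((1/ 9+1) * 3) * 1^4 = 10/ 3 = 3.33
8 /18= 4 /9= 0.44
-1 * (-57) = 57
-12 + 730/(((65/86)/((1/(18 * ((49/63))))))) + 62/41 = 218268/3731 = 58.50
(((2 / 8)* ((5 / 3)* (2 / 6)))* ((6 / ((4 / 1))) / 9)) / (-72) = -5 / 15552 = -0.00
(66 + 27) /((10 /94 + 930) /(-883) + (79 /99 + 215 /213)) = 27129079197 /219955969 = 123.34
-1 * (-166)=166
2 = 2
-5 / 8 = -0.62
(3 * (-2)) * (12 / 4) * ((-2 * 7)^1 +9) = 90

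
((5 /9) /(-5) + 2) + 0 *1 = 17 /9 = 1.89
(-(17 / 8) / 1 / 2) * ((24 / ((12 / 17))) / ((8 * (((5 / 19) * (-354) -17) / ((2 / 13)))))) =0.01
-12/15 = -4/5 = -0.80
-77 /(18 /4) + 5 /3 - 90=-949 /9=-105.44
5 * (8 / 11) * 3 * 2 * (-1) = -240 / 11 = -21.82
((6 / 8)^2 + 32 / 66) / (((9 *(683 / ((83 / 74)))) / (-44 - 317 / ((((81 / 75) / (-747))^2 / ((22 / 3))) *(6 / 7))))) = -438527408751901 / 1768565664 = -247956.53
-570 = -570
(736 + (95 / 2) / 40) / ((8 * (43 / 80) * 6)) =58975 / 2064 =28.57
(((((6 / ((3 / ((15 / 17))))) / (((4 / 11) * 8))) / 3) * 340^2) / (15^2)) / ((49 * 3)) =935 / 1323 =0.71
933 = 933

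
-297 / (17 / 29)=-506.65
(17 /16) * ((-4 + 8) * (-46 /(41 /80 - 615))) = 15640 /49159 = 0.32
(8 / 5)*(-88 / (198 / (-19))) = 608 / 45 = 13.51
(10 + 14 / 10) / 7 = 57 / 35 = 1.63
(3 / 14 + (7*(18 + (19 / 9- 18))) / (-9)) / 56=-1619 / 63504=-0.03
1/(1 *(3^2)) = 1/9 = 0.11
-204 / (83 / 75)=-15300 / 83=-184.34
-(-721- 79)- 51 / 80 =63949 / 80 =799.36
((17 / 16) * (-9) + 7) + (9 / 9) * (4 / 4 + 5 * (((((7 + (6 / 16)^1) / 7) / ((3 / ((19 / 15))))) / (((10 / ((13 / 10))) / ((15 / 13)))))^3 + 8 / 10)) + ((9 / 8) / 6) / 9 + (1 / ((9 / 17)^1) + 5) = 8865626294561 / 948326400000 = 9.35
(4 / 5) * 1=4 / 5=0.80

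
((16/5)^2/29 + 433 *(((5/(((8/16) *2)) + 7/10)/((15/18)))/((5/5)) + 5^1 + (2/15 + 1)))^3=1824223718030813834489/10289109375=177296561980.69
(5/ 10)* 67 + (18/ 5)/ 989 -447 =-4089479/ 9890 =-413.50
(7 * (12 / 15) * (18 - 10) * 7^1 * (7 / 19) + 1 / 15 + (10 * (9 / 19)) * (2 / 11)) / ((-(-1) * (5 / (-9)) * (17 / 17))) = -1095351 / 5225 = -209.64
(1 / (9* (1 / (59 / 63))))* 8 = 472 / 567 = 0.83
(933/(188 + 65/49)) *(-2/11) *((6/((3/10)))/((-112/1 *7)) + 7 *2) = -232317/18554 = -12.52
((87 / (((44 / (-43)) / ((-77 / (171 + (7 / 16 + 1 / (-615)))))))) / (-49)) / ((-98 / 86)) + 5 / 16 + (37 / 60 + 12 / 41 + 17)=107641614780241 / 5693587806480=18.91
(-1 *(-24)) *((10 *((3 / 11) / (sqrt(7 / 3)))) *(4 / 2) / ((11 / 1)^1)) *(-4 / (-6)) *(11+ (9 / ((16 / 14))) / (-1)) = 3000 *sqrt(21) / 847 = 16.23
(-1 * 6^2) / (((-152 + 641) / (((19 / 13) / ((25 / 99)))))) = -22572 / 52975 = -0.43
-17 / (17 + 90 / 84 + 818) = -238 / 11705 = -0.02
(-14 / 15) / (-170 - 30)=7 / 1500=0.00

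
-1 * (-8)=8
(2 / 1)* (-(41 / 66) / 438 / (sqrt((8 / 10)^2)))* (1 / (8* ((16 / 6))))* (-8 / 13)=205 / 2004288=0.00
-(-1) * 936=936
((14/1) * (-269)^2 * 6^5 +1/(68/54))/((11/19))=13606604562.83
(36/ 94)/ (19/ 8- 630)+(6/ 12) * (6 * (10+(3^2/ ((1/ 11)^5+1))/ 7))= 3002431850241/ 88681082756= 33.86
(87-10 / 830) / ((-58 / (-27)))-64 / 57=5401742 / 137199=39.37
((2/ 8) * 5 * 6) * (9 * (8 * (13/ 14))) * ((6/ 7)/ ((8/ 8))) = 21060/ 49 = 429.80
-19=-19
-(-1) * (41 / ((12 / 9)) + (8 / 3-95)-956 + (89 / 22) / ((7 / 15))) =-932237 / 924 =-1008.91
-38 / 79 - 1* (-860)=67902 / 79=859.52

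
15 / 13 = 1.15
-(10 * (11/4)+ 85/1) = -225/2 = -112.50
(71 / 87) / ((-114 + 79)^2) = 71 / 106575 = 0.00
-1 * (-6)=6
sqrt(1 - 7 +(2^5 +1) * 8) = 16.06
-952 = -952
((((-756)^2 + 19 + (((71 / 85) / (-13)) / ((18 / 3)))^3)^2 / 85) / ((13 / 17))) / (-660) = -27745798446198704736750836312413921 / 3643665181919205686100000000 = -7614804.62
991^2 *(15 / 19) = 14731215 / 19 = 775327.11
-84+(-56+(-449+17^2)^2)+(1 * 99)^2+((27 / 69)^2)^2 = 9867480062 / 279841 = 35261.02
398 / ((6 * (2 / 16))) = 1592 / 3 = 530.67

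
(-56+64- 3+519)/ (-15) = -524/ 15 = -34.93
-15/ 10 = -3/ 2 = -1.50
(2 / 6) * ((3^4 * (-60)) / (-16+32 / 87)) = 7047 / 68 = 103.63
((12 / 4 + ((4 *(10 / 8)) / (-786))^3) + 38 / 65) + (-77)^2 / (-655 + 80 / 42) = -36587089243351 / 6659834702040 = -5.49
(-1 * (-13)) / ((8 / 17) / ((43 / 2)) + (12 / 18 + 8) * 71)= 28509 / 1349474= 0.02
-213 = -213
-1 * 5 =-5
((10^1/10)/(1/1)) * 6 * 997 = 5982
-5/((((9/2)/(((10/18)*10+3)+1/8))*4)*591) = -3125/765936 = -0.00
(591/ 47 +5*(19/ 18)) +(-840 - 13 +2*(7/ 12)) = -352774/ 423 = -833.98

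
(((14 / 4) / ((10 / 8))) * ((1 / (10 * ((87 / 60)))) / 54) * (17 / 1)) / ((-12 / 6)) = -119 / 3915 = -0.03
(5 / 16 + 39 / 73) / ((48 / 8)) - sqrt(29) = 989 / 7008 - sqrt(29) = -5.24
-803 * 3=-2409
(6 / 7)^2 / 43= 0.02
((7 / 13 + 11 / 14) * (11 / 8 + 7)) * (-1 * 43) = -694321 / 1456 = -476.87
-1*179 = -179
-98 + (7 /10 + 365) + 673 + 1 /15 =28223 /30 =940.77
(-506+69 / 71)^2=255053.45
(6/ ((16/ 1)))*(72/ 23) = 27/ 23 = 1.17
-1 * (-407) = 407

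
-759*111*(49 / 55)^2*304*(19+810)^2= -3841907234303376 / 275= -13970571761103.19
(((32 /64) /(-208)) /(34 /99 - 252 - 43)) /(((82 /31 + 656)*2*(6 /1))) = 11 /10656998144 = 0.00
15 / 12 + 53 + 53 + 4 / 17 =7309 / 68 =107.49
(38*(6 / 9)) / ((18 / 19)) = 722 / 27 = 26.74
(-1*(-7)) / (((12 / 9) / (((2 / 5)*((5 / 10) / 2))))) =21 / 40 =0.52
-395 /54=-7.31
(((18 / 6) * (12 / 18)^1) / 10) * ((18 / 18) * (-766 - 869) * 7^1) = -2289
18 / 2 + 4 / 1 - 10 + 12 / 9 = 13 / 3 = 4.33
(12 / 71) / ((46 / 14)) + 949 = 1549801 / 1633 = 949.05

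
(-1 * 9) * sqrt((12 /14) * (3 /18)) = -9 * sqrt(7) /7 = -3.40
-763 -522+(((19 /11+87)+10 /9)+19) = -116440 /99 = -1176.16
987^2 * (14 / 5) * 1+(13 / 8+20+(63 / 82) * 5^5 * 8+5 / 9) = 40544283817 / 14760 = 2746902.70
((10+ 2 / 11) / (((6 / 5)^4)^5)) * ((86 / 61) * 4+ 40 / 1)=19359588623046875 / 1597189006043136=12.12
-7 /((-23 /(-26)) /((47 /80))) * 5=-4277 /184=-23.24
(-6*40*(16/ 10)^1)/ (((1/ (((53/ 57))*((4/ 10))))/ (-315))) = 854784/ 19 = 44988.63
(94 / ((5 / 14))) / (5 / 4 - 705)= -5264 / 14075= -0.37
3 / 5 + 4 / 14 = 31 / 35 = 0.89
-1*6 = -6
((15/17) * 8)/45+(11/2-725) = -719.34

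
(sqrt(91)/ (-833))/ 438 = -sqrt(91)/ 364854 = -0.00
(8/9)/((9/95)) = 760/81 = 9.38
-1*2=-2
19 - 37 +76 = 58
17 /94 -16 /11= -1317 /1034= -1.27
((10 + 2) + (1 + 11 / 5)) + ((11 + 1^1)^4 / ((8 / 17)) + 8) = 220436 / 5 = 44087.20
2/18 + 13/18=5/6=0.83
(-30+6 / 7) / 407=-204 / 2849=-0.07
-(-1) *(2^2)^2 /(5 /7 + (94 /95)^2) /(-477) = -1010800 /51028029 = -0.02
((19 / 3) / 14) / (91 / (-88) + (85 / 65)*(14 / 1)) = 10868 / 414981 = 0.03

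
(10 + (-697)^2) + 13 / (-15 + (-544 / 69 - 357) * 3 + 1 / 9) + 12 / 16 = 446322593561 / 918700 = 485819.74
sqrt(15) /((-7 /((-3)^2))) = -9 * sqrt(15) /7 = -4.98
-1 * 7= -7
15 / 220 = 3 / 44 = 0.07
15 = 15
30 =30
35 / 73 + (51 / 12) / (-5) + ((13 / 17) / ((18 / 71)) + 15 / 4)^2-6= 5388068129 / 136708560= 39.41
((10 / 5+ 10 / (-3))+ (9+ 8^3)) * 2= 3118 / 3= 1039.33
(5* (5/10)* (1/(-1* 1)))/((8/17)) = -5.31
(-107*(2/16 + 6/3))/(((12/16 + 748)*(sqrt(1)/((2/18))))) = -1819/53910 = -0.03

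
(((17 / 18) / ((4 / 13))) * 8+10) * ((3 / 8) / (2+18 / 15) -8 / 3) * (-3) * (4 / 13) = 304469 / 3744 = 81.32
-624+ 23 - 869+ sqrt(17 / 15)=-1470+ sqrt(255) / 15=-1468.94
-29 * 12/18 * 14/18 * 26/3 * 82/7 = -123656/81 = -1526.62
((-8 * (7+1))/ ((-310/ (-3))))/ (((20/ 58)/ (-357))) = 496944/ 775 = 641.22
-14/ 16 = -7/ 8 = -0.88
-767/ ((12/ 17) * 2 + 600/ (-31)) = 404209/ 9456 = 42.75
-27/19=-1.42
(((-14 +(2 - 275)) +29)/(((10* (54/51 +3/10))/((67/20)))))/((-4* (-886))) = -48977/2728880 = -0.02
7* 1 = 7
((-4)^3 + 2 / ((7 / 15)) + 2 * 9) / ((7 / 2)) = -584 / 49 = -11.92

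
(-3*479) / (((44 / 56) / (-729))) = 1333274.73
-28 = -28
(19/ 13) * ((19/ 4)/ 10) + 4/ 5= 777/ 520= 1.49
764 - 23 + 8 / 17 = 12605 / 17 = 741.47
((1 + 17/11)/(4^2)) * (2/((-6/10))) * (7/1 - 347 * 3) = 548.33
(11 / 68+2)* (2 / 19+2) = 1470 / 323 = 4.55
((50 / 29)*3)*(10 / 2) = 750 / 29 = 25.86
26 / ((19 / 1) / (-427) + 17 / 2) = 22204 / 7221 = 3.07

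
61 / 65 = 0.94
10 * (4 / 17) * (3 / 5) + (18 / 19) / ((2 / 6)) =1374 / 323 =4.25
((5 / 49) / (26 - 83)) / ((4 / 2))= -5 / 5586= -0.00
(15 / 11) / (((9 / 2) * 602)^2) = 5 / 26908497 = 0.00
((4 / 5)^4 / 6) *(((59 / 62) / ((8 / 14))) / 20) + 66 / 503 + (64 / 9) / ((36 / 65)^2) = 828368278558 / 35522803125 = 23.32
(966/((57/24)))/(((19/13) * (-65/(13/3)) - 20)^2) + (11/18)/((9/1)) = 273655409/914242950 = 0.30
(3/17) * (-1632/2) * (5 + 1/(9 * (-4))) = -716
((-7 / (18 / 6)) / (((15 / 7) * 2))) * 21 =-343 / 30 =-11.43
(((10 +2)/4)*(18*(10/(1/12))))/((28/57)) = 92340/7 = 13191.43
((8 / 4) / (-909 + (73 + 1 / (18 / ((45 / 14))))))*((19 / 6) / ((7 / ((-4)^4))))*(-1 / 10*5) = 9728 / 70209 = 0.14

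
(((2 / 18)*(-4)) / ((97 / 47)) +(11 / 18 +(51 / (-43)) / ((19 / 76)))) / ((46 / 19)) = -6202949 / 3453588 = -1.80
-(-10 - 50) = 60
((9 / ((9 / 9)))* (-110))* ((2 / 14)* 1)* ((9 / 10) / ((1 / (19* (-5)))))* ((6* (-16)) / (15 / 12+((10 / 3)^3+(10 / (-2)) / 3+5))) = -175519872 / 6293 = -27891.29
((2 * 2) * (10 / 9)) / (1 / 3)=40 / 3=13.33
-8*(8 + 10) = -144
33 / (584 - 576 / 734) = 12111 / 214040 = 0.06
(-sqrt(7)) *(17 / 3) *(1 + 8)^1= -51 *sqrt(7)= -134.93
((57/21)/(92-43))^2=361/117649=0.00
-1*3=-3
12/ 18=2/ 3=0.67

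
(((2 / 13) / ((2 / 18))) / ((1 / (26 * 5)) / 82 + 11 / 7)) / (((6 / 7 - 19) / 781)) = -188283480 / 4964303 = -37.93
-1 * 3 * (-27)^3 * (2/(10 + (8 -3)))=39366/5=7873.20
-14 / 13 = -1.08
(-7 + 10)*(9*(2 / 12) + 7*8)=172.50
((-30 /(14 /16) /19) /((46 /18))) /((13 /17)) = -36720 /39767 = -0.92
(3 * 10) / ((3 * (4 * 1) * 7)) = 5 / 14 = 0.36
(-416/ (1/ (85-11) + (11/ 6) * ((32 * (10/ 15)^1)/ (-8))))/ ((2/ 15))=2077920/ 3247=639.95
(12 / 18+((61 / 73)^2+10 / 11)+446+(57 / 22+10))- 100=11538295 / 31974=360.86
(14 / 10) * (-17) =-119 / 5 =-23.80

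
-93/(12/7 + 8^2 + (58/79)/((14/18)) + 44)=-79/94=-0.84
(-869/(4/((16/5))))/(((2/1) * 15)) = -1738/75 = -23.17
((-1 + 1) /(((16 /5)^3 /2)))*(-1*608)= 0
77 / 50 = 1.54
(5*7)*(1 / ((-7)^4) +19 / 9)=228140 / 3087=73.90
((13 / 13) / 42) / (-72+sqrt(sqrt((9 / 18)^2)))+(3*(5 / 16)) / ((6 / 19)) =6893287 / 2322208 -sqrt(2) / 435414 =2.97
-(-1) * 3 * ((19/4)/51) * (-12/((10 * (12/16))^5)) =-608/4303125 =-0.00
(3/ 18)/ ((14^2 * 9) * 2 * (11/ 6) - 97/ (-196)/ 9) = 294/ 11409649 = 0.00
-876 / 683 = -1.28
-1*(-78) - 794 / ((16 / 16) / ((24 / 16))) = -1113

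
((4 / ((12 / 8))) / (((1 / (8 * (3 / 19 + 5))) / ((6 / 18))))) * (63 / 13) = 43904 / 247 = 177.75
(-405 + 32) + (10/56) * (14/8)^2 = -23837/64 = -372.45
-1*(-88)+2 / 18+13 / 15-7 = 3689 / 45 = 81.98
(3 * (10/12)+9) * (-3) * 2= -69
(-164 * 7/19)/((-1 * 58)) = 574/551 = 1.04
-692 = -692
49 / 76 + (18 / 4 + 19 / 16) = 1925 / 304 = 6.33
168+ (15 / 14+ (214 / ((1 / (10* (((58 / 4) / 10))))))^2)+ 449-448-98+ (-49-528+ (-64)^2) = 134850801 / 14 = 9632200.07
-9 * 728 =-6552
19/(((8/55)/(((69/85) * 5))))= 72105/136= 530.18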